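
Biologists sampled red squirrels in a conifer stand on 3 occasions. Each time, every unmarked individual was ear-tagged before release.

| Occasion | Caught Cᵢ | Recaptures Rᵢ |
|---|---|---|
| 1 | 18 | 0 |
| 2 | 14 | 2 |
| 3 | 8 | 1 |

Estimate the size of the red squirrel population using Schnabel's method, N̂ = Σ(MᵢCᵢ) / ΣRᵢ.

Marked at large before each occasion: Mᵢ = Σⱼ<ᵢ (Cⱼ − Rⱼ) → M1=0, M2=18, M3=30
Σ MᵢCᵢ = 0·18 + 18·14 + 30·8 = 0 + 252 + 240 = 492
Σ Rᵢ = 0 + 2 + 1 = 3
N̂ = 492 / 3 = 164

N = 164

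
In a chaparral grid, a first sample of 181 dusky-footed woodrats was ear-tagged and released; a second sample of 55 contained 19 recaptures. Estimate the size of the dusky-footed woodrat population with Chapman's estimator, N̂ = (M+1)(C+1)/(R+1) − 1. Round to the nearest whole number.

N ≈ 509

N̂ = (181+1)(55+1)/(19+1) − 1 = 182·56/20 − 1
= 10192/20 − 1 ≈ 509.6 − 1 ≈ 508.6 → 509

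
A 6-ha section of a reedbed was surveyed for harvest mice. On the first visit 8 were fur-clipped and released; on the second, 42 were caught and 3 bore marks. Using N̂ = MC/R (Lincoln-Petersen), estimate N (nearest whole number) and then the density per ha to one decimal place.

density ≈ 18.7 harvest mice per ha

N̂ = 8·42/3 = 336/3 = 112
Density = N̂ / area = 112 / 6 ≈ 18.67 → 18.7 per ha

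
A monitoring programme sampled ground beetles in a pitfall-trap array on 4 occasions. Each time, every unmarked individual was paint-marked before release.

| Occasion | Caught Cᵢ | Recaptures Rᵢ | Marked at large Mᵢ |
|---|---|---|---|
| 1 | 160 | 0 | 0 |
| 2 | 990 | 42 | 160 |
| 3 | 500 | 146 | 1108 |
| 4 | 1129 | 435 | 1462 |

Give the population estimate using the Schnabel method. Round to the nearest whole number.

N ≈ 3793

Σ MᵢCᵢ = 0·160 + 160·990 + 1108·500 + 1462·1129 = 0 + 158400 + 554000 + 1650598 = 2362998
Σ Rᵢ = 0 + 42 + 146 + 435 = 623
N̂ = 2362998 / 623 ≈ 3792.9 → 3793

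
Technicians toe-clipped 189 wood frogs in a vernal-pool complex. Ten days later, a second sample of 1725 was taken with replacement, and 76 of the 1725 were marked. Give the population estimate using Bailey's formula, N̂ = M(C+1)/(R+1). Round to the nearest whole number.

N̂ = 189·(1725+1)/(76+1) = 189·1726/77 = 326214/77 ≈ 4236.5 → 4237

N ≈ 4237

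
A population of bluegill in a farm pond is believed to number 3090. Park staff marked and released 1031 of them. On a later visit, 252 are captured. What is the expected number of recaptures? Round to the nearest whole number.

expected recaptures ≈ 84

Expected recaptures E[R] = M·C / N.
E[R] = 1031 × 252 / 3090 = 259812 / 3090 ≈ 84.1 → 84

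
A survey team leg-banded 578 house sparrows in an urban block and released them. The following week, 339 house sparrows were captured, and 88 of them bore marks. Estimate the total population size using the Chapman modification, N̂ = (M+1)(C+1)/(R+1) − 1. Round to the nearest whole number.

N ≈ 2211

N̂ = (578+1)(339+1)/(88+1) − 1 = 579·340/89 − 1
= 196860/89 − 1 ≈ 2211.9 − 1 ≈ 2210.9 → 2211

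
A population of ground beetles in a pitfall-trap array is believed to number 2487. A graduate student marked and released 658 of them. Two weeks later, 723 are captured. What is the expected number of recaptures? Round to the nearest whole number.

expected recaptures ≈ 191

Expected recaptures E[R] = M·C / N.
E[R] = 658 × 723 / 2487 = 475734 / 2487 ≈ 191.3 → 191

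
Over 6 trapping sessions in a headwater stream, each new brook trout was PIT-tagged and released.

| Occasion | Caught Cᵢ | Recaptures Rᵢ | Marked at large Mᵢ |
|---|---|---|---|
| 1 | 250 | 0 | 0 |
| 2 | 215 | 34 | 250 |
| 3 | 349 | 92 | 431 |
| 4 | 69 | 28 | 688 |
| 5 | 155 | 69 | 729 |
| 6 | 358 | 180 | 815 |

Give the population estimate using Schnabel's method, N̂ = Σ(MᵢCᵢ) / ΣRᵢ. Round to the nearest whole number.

N ≈ 1629

Σ MᵢCᵢ = 0·250 + 250·215 + 431·349 + 688·69 + 729·155 + 815·358 = 0 + 53750 + 150419 + 47472 + 112995 + 291770 = 656406
Σ Rᵢ = 0 + 34 + 92 + 28 + 69 + 180 = 403
N̂ = 656406 / 403 ≈ 1628.8 → 1629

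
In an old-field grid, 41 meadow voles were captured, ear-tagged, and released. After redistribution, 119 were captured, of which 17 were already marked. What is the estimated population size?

N = 287

If marked individuals mix randomly, R/C ≈ M/N, giving N ≈ M·C/R.
N = (41 × 119) / 17 = 4879 / 17 = 287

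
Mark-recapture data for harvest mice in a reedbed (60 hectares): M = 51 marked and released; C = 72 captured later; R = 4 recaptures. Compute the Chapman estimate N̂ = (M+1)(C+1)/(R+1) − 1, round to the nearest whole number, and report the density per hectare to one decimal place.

N̂ = 52·73/5 − 1 = 3796/5 − 1 ≈ 758.2 → 758
Density = N̂ / area = 758 / 60 ≈ 12.63 → 12.6 per hectare

density ≈ 12.6 harvest mice per hectare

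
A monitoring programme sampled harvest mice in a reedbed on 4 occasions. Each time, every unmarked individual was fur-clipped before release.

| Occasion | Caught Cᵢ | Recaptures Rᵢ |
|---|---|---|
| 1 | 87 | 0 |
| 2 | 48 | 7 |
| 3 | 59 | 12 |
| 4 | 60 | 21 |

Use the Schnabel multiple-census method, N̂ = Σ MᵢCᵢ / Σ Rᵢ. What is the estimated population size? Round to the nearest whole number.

N ≈ 556

Marked at large before each occasion: Mᵢ = Σⱼ<ᵢ (Cⱼ − Rⱼ) → M1=0, M2=87, M3=128, M4=175
Σ MᵢCᵢ = 0·87 + 87·48 + 128·59 + 175·60 = 0 + 4176 + 7552 + 10500 = 22228
Σ Rᵢ = 0 + 7 + 12 + 21 = 40
N̂ = 22228 / 40 ≈ 555.7 → 556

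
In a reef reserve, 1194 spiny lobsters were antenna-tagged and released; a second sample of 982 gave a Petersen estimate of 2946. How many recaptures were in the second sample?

R = 398

From N = M·C/R: R = M·C / N = 1194·982 / 2946 = 1172508 / 2946 = 398.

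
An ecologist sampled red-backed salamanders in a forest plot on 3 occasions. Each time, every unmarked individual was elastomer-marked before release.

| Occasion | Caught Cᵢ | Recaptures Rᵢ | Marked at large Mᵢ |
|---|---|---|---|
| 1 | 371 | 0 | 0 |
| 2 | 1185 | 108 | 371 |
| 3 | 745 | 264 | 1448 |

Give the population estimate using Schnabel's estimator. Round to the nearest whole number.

N ≈ 4082

Σ MᵢCᵢ = 0·371 + 371·1185 + 1448·745 = 0 + 439635 + 1078760 = 1518395
Σ Rᵢ = 0 + 108 + 264 = 372
N̂ = 1518395 / 372 ≈ 4081.7 → 4082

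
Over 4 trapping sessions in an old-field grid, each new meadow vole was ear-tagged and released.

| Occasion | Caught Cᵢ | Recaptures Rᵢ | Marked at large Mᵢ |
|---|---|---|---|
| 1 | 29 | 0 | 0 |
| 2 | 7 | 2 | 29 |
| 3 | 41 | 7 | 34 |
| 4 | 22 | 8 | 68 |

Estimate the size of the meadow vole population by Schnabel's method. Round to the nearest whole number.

Σ MᵢCᵢ = 0·29 + 29·7 + 34·41 + 68·22 = 0 + 203 + 1394 + 1496 = 3093
Σ Rᵢ = 0 + 2 + 7 + 8 = 17
N̂ = 3093 / 17 ≈ 181.9 → 182

N ≈ 182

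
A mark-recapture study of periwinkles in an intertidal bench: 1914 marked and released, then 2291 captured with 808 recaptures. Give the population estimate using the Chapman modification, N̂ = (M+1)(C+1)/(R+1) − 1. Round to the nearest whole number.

N ≈ 5424

N̂ = (1914+1)(2291+1)/(808+1) − 1 = 1915·2292/809 − 1
= 4389180/809 − 1 ≈ 5425.4 − 1 ≈ 5424.4 → 5424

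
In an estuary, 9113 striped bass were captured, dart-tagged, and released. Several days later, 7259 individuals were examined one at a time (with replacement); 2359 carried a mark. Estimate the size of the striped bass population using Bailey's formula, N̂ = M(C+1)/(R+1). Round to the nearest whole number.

N ≈ 28,034

N̂ = 9113·(7259+1)/(2359+1) = 9113·7260/2360 = 66160380/2360 ≈ 28034.1 → 28034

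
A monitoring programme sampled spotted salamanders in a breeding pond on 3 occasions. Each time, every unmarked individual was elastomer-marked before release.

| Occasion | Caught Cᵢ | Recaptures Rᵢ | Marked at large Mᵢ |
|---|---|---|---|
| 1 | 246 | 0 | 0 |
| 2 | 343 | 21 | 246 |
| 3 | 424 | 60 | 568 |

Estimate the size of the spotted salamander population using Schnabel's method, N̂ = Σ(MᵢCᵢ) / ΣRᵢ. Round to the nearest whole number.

N ≈ 4015

Σ MᵢCᵢ = 0·246 + 246·343 + 568·424 = 0 + 84378 + 240832 = 325210
Σ Rᵢ = 0 + 21 + 60 = 81
N̂ = 325210 / 81 ≈ 4014.9 → 4015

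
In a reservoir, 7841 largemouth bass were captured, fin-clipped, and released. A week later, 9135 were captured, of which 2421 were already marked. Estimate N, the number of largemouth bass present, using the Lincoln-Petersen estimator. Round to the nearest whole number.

Lincoln-Petersen assumes M/N = R/C, so N = M·C / R.
N = (7841 × 9135) / 2421 = 71627535 / 2421 ≈ 29585.9 → 29586

N ≈ 29,586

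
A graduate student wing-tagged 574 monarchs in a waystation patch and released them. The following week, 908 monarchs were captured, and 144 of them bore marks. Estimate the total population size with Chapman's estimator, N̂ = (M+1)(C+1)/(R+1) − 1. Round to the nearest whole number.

N ≈ 3604

N̂ = (574+1)(908+1)/(144+1) − 1 = 575·909/145 − 1
= 522675/145 − 1 ≈ 3604.7 − 1 ≈ 3603.7 → 3604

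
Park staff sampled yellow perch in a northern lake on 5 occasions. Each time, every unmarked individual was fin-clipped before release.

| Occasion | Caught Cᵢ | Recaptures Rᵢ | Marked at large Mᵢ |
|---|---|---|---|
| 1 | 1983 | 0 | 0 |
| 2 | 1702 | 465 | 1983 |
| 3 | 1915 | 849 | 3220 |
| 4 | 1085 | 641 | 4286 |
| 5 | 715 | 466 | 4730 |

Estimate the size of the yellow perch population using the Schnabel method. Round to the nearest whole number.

Σ MᵢCᵢ = 0·1983 + 1983·1702 + 3220·1915 + 4286·1085 + 4730·715 = 0 + 3375066 + 6166300 + 4650310 + 3381950 = 17573626
Σ Rᵢ = 0 + 465 + 849 + 641 + 466 = 2421
N̂ = 17573626 / 2421 ≈ 7258.8 → 7259

N ≈ 7259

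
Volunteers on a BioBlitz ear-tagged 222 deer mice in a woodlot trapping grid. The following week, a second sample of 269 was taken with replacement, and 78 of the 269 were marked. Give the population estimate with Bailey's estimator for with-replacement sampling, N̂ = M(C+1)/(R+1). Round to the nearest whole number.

N ≈ 759

N̂ = 222·(269+1)/(78+1) = 222·270/79 = 59940/79 ≈ 758.7 → 759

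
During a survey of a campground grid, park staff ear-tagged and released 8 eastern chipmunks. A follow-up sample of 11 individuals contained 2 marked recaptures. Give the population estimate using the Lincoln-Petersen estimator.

N = 44

If marked individuals mix randomly, R/C ≈ M/N, giving N ≈ M·C/R.
N = (8 × 11) / 2 = 88 / 2 = 44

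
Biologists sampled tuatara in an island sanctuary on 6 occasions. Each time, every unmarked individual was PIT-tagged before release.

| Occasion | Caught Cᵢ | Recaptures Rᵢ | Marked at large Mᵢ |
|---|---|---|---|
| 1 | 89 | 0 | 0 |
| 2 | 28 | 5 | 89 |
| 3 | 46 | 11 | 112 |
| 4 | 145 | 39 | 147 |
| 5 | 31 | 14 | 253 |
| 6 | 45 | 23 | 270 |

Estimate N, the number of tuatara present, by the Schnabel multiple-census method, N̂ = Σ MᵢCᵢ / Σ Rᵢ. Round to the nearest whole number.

Σ MᵢCᵢ = 0·89 + 89·28 + 112·46 + 147·145 + 253·31 + 270·45 = 0 + 2492 + 5152 + 21315 + 7843 + 12150 = 48952
Σ Rᵢ = 0 + 5 + 11 + 39 + 14 + 23 = 92
N̂ = 48952 / 92 ≈ 532.1 → 532

N ≈ 532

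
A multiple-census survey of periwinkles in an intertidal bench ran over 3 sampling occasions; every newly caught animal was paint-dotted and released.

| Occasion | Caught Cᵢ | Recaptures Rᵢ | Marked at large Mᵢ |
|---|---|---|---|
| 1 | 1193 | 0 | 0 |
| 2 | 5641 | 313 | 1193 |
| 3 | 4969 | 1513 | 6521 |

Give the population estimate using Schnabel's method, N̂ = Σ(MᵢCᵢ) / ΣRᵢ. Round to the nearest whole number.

Σ MᵢCᵢ = 0·1193 + 1193·5641 + 6521·4969 = 0 + 6729713 + 32402849 = 39132562
Σ Rᵢ = 0 + 313 + 1513 = 1826
N̂ = 39132562 / 1826 ≈ 21430.8 → 21431

N ≈ 21,431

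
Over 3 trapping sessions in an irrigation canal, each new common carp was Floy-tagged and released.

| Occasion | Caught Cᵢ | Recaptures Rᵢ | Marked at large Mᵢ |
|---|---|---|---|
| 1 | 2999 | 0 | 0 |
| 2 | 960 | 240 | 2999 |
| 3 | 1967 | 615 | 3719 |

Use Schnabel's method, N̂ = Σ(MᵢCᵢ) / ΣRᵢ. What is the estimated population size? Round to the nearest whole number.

N ≈ 11,923

Σ MᵢCᵢ = 0·2999 + 2999·960 + 3719·1967 = 0 + 2879040 + 7315273 = 10194313
Σ Rᵢ = 0 + 240 + 615 = 855
N̂ = 10194313 / 855 ≈ 11923.2 → 11923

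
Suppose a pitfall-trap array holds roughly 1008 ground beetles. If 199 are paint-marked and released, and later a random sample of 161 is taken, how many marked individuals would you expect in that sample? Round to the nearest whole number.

expected recaptures ≈ 32

Expected recaptures E[R] = M·C / N.
E[R] = 199 × 161 / 1008 = 32039 / 1008 ≈ 31.8 → 32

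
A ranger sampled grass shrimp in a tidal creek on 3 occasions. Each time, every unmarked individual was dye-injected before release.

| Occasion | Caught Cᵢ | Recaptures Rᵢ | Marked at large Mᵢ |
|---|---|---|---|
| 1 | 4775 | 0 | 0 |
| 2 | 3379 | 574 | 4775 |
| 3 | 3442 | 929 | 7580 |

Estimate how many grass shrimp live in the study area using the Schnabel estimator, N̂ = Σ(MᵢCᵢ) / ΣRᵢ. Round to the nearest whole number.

N ≈ 28,094

Σ MᵢCᵢ = 0·4775 + 4775·3379 + 7580·3442 = 0 + 16134725 + 26090360 = 42225085
Σ Rᵢ = 0 + 574 + 929 = 1503
N̂ = 42225085 / 1503 ≈ 28093.9 → 28094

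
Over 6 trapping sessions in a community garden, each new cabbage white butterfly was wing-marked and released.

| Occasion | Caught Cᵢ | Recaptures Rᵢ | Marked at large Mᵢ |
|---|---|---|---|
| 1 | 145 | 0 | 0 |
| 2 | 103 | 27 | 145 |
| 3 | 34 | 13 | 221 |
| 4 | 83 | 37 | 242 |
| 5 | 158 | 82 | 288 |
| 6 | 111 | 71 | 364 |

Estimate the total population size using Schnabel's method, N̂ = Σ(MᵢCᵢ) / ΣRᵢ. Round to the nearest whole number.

Σ MᵢCᵢ = 0·145 + 145·103 + 221·34 + 242·83 + 288·158 + 364·111 = 0 + 14935 + 7514 + 20086 + 45504 + 40404 = 128443
Σ Rᵢ = 0 + 27 + 13 + 37 + 82 + 71 = 230
N̂ = 128443 / 230 ≈ 558.4 → 558

N ≈ 558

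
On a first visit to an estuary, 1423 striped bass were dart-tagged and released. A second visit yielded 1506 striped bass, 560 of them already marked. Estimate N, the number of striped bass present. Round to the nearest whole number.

Lincoln-Petersen assumes M/N = R/C, so N = M·C / R.
N = (1423 × 1506) / 560 = 2143038 / 560 ≈ 3826.9 → 3827

N ≈ 3827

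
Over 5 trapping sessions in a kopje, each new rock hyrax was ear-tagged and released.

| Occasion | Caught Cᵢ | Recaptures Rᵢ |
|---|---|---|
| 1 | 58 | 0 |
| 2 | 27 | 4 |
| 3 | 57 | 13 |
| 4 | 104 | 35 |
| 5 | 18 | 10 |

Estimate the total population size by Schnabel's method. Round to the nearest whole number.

N ≈ 366

Marked at large before each occasion: Mᵢ = Σⱼ<ᵢ (Cⱼ − Rⱼ) → M1=0, M2=58, M3=81, M4=125, M5=194
Σ MᵢCᵢ = 0·58 + 58·27 + 81·57 + 125·104 + 194·18 = 0 + 1566 + 4617 + 13000 + 3492 = 22675
Σ Rᵢ = 0 + 4 + 13 + 35 + 10 = 62
N̂ = 22675 / 62 ≈ 365.7 → 366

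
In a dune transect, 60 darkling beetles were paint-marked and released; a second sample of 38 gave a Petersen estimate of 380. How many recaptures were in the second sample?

From N = M·C/R: R = M·C / N = 60·38 / 380 = 2280 / 380 = 6.

R = 6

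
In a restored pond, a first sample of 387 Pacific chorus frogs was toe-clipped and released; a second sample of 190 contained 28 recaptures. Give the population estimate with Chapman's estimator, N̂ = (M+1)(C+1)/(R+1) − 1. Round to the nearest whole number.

N ≈ 2554

N̂ = (387+1)(190+1)/(28+1) − 1 = 388·191/29 − 1
= 74108/29 − 1 ≈ 2555.4 − 1 ≈ 2554.4 → 2554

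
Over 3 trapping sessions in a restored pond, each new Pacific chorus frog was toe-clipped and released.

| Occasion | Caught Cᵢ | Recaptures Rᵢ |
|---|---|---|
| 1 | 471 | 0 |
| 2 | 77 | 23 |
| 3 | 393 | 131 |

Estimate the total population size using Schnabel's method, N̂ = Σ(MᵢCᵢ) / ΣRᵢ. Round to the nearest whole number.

Marked at large before each occasion: Mᵢ = Σⱼ<ᵢ (Cⱼ − Rⱼ) → M1=0, M2=471, M3=525
Σ MᵢCᵢ = 0·471 + 471·77 + 525·393 = 0 + 36267 + 206325 = 242592
Σ Rᵢ = 0 + 23 + 131 = 154
N̂ = 242592 / 154 ≈ 1575.3 → 1575

N ≈ 1575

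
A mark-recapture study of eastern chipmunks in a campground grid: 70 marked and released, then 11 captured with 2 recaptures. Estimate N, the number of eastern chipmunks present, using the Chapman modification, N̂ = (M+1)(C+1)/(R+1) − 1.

N̂ = (70+1)(11+1)/(2+1) − 1 = 71·12/3 − 1
= 852/3 − 1 = 284 − 1 = 283

N = 283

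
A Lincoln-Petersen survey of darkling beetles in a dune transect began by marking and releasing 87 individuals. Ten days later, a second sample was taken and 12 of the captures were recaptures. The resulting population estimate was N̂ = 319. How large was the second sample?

C = 44

From N = M·C/R: C = N·R / M = 319·12 / 87 = 3828 / 87 = 44.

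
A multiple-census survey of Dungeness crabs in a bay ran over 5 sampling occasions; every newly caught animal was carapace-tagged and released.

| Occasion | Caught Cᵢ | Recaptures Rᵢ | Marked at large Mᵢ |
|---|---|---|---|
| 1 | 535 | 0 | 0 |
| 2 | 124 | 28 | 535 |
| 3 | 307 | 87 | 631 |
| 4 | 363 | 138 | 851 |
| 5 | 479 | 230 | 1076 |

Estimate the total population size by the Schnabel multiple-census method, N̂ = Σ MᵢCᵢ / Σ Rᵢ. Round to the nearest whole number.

N ≈ 2245

Σ MᵢCᵢ = 0·535 + 535·124 + 631·307 + 851·363 + 1076·479 = 0 + 66340 + 193717 + 308913 + 515404 = 1084374
Σ Rᵢ = 0 + 28 + 87 + 138 + 230 = 483
N̂ = 1084374 / 483 ≈ 2245.1 → 2245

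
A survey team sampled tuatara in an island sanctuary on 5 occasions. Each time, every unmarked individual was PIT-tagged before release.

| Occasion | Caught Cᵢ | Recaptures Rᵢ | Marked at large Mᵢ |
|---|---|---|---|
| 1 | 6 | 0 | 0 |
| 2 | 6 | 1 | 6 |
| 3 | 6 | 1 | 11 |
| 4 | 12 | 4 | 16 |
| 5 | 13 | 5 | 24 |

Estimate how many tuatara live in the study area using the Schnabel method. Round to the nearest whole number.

N ≈ 55

Σ MᵢCᵢ = 0·6 + 6·6 + 11·6 + 16·12 + 24·13 = 0 + 36 + 66 + 192 + 312 = 606
Σ Rᵢ = 0 + 1 + 1 + 4 + 5 = 11
N̂ = 606 / 11 ≈ 55.1 → 55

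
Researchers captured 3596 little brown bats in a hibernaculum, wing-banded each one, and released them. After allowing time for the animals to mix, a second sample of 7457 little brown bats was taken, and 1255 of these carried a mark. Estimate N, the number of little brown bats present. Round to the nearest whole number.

N ≈ 21,367

If marked individuals mix randomly, R/C ≈ M/N, giving N ≈ M·C/R.
N = (3596 × 7457) / 1255 = 26815372 / 1255 ≈ 21366.8 → 21367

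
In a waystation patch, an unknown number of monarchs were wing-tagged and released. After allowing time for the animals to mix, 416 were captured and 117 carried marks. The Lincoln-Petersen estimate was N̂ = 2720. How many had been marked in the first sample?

From N = M·C/R: M = N·R / C = 2720·117 / 416 = 318240 / 416 = 765.

M = 765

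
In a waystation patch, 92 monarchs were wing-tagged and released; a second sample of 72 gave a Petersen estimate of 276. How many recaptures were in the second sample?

From N = M·C/R: R = M·C / N = 92·72 / 276 = 6624 / 276 = 24.

R = 24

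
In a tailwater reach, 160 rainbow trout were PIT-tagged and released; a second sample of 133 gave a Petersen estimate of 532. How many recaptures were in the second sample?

R = 40

From N = M·C/R: R = M·C / N = 160·133 / 532 = 21280 / 532 = 40.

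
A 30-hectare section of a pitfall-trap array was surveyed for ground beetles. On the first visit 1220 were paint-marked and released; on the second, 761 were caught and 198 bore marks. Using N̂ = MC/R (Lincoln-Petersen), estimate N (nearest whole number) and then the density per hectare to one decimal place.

density ≈ 156.3 ground beetles per hectare

N̂ = 1220·761/198 = 928420/198 ≈ 4689.0 → 4689
Density = N̂ / area = 4689 / 30 ≈ 156.30 → 156.3 per hectare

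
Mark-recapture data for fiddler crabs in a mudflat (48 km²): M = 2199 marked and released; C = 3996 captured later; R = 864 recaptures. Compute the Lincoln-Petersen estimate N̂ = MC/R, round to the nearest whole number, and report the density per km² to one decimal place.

N̂ = 2199·3996/864 = 8787204/864 ≈ 10170.4 → 10170
Density = N̂ / area = 10170 / 48 ≈ 211.88 → 211.9 per km²

density ≈ 211.9 fiddler crabs per km²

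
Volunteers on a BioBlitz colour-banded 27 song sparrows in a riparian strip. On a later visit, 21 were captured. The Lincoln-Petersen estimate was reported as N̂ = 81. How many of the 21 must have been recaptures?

From N = M·C/R: R = M·C / N = 27·21 / 81 = 567 / 81 = 7.

R = 7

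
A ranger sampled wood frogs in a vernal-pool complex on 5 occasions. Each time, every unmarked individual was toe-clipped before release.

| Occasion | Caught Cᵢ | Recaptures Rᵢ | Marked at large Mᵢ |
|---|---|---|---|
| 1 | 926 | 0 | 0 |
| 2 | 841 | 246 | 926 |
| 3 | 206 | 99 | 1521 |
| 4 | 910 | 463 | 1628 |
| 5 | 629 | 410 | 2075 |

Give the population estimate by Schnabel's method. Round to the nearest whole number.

N ≈ 3185

Σ MᵢCᵢ = 0·926 + 926·841 + 1521·206 + 1628·910 + 2075·629 = 0 + 778766 + 313326 + 1481480 + 1305175 = 3878747
Σ Rᵢ = 0 + 246 + 99 + 463 + 410 = 1218
N̂ = 3878747 / 1218 ≈ 3184.5 → 3185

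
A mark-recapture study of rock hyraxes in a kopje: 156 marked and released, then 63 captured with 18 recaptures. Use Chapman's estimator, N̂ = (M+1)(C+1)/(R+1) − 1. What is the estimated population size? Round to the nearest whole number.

N ≈ 528

N̂ = (156+1)(63+1)/(18+1) − 1 = 157·64/19 − 1
= 10048/19 − 1 ≈ 528.8 − 1 ≈ 527.8 → 528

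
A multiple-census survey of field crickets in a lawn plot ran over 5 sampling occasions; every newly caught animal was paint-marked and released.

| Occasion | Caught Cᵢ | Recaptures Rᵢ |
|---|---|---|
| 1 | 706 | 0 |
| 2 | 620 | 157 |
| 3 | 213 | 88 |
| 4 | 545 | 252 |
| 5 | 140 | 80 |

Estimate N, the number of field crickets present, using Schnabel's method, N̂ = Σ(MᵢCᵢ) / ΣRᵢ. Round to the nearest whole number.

N ≈ 2797

Marked at large before each occasion: Mᵢ = Σⱼ<ᵢ (Cⱼ − Rⱼ) → M1=0, M2=706, M3=1169, M4=1294, M5=1587
Σ MᵢCᵢ = 0·706 + 706·620 + 1169·213 + 1294·545 + 1587·140 = 0 + 437720 + 248997 + 705230 + 222180 = 1614127
Σ Rᵢ = 0 + 157 + 88 + 252 + 80 = 577
N̂ = 1614127 / 577 ≈ 2797.4 → 2797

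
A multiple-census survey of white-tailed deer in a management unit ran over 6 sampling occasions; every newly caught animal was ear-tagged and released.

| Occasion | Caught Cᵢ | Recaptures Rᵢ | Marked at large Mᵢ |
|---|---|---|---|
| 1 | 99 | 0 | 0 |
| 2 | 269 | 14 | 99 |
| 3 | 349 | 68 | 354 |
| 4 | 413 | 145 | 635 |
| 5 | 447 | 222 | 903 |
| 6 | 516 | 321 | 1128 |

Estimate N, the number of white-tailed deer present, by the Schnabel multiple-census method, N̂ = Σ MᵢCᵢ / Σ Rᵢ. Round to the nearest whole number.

N ≈ 1816

Σ MᵢCᵢ = 0·99 + 99·269 + 354·349 + 635·413 + 903·447 + 1128·516 = 0 + 26631 + 123546 + 262255 + 403641 + 582048 = 1398121
Σ Rᵢ = 0 + 14 + 68 + 145 + 222 + 321 = 770
N̂ = 1398121 / 770 ≈ 1815.7 → 1816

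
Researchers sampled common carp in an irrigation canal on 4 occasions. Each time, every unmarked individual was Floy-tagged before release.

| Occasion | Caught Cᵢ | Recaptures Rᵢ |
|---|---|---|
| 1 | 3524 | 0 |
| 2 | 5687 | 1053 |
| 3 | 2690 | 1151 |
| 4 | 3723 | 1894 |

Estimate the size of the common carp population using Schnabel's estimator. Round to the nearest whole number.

Marked at large before each occasion: Mᵢ = Σⱼ<ᵢ (Cⱼ − Rⱼ) → M1=0, M2=3524, M3=8158, M4=9697
Σ MᵢCᵢ = 0·3524 + 3524·5687 + 8158·2690 + 9697·3723 = 0 + 20040988 + 21945020 + 36101931 = 78087939
Σ Rᵢ = 0 + 1053 + 1151 + 1894 = 4098
N̂ = 78087939 / 4098 ≈ 19055.1 → 19055

N ≈ 19,055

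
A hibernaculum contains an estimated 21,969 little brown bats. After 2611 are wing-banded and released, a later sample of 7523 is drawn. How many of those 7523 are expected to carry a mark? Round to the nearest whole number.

expected recaptures ≈ 894

The marked fraction of the population is 2611/21969, so in a sample of 7523 expect C·(M/N) marked.
E[R] = 2611 × 7523 / 21969 = 19642553 / 21969 ≈ 894.1 → 894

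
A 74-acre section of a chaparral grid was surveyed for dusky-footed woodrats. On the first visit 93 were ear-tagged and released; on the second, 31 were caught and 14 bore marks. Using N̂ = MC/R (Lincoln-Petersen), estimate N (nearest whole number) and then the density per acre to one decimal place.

density ≈ 2.8 dusky-footed woodrats per acre

N̂ = 93·31/14 = 2883/14 ≈ 205.9 → 206
Density = N̂ / area = 206 / 74 ≈ 2.78 → 2.8 per acre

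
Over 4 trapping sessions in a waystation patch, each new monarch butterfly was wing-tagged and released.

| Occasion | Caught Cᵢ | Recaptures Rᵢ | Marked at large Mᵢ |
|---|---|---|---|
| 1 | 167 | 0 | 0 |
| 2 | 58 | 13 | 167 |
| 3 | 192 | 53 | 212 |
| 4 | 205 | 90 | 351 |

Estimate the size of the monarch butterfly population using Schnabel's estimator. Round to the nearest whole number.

Σ MᵢCᵢ = 0·167 + 167·58 + 212·192 + 351·205 = 0 + 9686 + 40704 + 71955 = 122345
Σ Rᵢ = 0 + 13 + 53 + 90 = 156
N̂ = 122345 / 156 ≈ 784.3 → 784

N ≈ 784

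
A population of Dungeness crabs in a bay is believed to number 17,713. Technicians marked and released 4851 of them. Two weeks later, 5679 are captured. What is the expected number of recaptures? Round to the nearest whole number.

The marked fraction of the population is 4851/17713, so in a sample of 5679 expect C·(M/N) marked.
E[R] = 4851 × 5679 / 17713 = 27548829 / 17713 ≈ 1555.3 → 1555

expected recaptures ≈ 1555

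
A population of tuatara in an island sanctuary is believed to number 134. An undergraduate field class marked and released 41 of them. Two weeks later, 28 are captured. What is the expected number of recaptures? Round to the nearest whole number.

The marked fraction of the population is 41/134, so in a sample of 28 expect C·(M/N) marked.
E[R] = 41 × 28 / 134 = 1148 / 134 ≈ 8.6 → 9

expected recaptures ≈ 9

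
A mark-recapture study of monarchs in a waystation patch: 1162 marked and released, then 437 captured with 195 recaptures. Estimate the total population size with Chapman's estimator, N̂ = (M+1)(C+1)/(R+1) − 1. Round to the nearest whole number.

N ≈ 2598

N̂ = (1162+1)(437+1)/(195+1) − 1 = 1163·438/196 − 1
= 509394/196 − 1 ≈ 2598.9 − 1 ≈ 2597.9 → 2598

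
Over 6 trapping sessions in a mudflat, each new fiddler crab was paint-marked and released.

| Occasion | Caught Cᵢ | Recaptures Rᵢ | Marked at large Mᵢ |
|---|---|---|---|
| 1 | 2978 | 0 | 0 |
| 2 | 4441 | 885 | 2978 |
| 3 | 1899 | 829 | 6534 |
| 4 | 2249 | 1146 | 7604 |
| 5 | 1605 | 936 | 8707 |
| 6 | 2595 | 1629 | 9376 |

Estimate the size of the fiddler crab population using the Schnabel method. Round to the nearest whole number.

N ≈ 14,938

Σ MᵢCᵢ = 0·2978 + 2978·4441 + 6534·1899 + 7604·2249 + 8707·1605 + 9376·2595 = 0 + 13225298 + 12408066 + 17101396 + 13974735 + 24330720 = 81040215
Σ Rᵢ = 0 + 885 + 829 + 1146 + 936 + 1629 = 5425
N̂ = 81040215 / 5425 ≈ 14938.3 → 14938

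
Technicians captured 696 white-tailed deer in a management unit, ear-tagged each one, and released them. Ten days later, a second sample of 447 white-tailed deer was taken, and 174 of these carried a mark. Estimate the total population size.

N = 1788

The marked fraction in the recapture sample should equal the marked fraction in the population: 174/447 = 696/N.
N = (696 × 447) / 174 = 311112 / 174 = 1788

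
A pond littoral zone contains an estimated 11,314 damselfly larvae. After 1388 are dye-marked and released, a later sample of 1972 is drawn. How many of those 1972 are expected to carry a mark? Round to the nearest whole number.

The marked fraction of the population is 1388/11314, so in a sample of 1972 expect C·(M/N) marked.
E[R] = 1388 × 1972 / 11314 = 2737136 / 11314 ≈ 241.9 → 242

expected recaptures ≈ 242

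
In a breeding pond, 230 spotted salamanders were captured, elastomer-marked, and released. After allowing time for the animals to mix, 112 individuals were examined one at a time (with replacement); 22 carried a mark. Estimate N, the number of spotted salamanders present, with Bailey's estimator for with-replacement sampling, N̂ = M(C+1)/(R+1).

N̂ = 230·(112+1)/(22+1) = 230·113/23 = 25990/23 = 1130

N = 1130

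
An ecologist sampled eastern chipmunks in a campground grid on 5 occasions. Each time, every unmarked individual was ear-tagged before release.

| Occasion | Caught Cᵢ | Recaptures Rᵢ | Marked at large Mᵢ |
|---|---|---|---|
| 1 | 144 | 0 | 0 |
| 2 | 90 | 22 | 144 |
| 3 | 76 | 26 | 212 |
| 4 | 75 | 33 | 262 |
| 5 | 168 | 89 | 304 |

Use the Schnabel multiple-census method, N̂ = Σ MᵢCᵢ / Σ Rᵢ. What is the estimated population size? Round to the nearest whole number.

N ≈ 587

Σ MᵢCᵢ = 0·144 + 144·90 + 212·76 + 262·75 + 304·168 = 0 + 12960 + 16112 + 19650 + 51072 = 99794
Σ Rᵢ = 0 + 22 + 26 + 33 + 89 = 170
N̂ = 99794 / 170 ≈ 587.0 → 587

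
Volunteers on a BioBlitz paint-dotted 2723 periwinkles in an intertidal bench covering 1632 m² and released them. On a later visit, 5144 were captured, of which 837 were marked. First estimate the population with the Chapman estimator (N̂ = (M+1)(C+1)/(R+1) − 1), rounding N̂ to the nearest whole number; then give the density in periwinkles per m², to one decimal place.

N̂ = 2724·5145/838 − 1 = 14014980/838 − 1 ≈ 16723.3 → 16723
Density = N̂ / area = 16723 / 1632 ≈ 10.247 → 10.2 per m²

density ≈ 10.2 periwinkles per m²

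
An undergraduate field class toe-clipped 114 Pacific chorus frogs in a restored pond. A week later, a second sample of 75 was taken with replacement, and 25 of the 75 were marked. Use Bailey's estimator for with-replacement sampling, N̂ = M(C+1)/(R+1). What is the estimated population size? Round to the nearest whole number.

N̂ = 114·(75+1)/(25+1) = 114·76/26 = 8664/26 ≈ 333.2 → 333

N ≈ 333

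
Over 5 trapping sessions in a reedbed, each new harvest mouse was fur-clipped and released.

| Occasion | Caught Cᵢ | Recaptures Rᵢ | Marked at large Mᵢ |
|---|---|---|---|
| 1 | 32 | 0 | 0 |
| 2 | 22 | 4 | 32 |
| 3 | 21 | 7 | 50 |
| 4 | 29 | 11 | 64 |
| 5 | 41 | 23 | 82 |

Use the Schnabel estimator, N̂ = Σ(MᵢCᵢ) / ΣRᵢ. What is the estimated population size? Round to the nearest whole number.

N ≈ 155

Σ MᵢCᵢ = 0·32 + 32·22 + 50·21 + 64·29 + 82·41 = 0 + 704 + 1050 + 1856 + 3362 = 6972
Σ Rᵢ = 0 + 4 + 7 + 11 + 23 = 45
N̂ = 6972 / 45 ≈ 154.9 → 155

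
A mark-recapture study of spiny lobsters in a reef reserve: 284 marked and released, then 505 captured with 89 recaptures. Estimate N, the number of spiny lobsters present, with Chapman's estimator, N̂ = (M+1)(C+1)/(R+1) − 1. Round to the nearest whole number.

N̂ = (284+1)(505+1)/(89+1) − 1 = 285·506/90 − 1
= 144210/90 − 1 ≈ 1602.3 − 1 ≈ 1601.3 → 1601

N ≈ 1601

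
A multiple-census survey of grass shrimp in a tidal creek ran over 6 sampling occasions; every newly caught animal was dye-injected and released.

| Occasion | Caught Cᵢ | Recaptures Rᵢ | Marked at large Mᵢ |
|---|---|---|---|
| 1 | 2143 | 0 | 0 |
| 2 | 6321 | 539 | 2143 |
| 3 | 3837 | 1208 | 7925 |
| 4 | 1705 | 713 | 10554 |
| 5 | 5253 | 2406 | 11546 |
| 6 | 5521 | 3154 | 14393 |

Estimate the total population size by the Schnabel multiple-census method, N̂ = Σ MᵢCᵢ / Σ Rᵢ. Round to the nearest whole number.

Σ MᵢCᵢ = 0·2143 + 2143·6321 + 7925·3837 + 10554·1705 + 11546·5253 + 14393·5521 = 0 + 13545903 + 30408225 + 17994570 + 60651138 + 79463753 = 202063589
Σ Rᵢ = 0 + 539 + 1208 + 713 + 2406 + 3154 = 8020
N̂ = 202063589 / 8020 ≈ 25195.0 → 25195

N ≈ 25,195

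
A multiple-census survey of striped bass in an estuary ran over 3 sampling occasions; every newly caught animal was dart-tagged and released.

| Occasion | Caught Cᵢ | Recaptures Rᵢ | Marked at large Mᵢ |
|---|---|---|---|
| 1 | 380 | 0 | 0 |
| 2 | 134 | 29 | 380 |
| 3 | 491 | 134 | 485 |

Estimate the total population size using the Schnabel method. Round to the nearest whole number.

Σ MᵢCᵢ = 0·380 + 380·134 + 485·491 = 0 + 50920 + 238135 = 289055
Σ Rᵢ = 0 + 29 + 134 = 163
N̂ = 289055 / 163 ≈ 1773.3 → 1773

N ≈ 1773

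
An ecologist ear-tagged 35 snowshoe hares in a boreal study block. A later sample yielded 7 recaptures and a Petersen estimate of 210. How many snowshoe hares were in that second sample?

From N = M·C/R: C = N·R / M = 210·7 / 35 = 1470 / 35 = 42.

C = 42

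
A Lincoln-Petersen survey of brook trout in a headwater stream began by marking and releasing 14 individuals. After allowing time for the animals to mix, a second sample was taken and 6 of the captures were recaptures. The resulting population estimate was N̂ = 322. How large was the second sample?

C = 138

From N = M·C/R: C = N·R / M = 322·6 / 14 = 1932 / 14 = 138.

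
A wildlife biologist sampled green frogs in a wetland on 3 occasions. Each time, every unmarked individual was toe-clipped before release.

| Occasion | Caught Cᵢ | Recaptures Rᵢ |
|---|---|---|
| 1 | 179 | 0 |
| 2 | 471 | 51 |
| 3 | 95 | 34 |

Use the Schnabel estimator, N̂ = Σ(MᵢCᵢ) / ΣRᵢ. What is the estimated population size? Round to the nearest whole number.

Marked at large before each occasion: Mᵢ = Σⱼ<ᵢ (Cⱼ − Rⱼ) → M1=0, M2=179, M3=599
Σ MᵢCᵢ = 0·179 + 179·471 + 599·95 = 0 + 84309 + 56905 = 141214
Σ Rᵢ = 0 + 51 + 34 = 85
N̂ = 141214 / 85 ≈ 1661.3 → 1661

N ≈ 1661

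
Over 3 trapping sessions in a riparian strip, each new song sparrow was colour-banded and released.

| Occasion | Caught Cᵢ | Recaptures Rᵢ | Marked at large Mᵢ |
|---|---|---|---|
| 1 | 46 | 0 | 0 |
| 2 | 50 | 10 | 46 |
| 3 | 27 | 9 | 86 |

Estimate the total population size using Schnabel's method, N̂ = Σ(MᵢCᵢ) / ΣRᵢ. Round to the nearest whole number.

N ≈ 243

Σ MᵢCᵢ = 0·46 + 46·50 + 86·27 = 0 + 2300 + 2322 = 4622
Σ Rᵢ = 0 + 10 + 9 = 19
N̂ = 4622 / 19 ≈ 243.3 → 243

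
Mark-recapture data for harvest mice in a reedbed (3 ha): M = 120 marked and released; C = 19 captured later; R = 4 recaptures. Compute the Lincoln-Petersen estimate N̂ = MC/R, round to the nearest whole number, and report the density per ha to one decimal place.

N̂ = 120·19/4 = 2280/4 = 570
Density = N̂ / area = 570 / 3 = 190.0 per ha

density ≈ 190.0 harvest mice per ha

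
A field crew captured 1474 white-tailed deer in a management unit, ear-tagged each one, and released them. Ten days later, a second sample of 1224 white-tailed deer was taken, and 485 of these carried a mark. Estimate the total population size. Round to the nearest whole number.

N ≈ 3720

The marked fraction in the recapture sample should equal the marked fraction in the population: 485/1224 = 1474/N.
N = (1474 × 1224) / 485 = 1804176 / 485 ≈ 3720.0 → 3720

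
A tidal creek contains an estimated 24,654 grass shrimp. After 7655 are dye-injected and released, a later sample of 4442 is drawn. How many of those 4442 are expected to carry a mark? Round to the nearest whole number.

expected recaptures ≈ 1379

Expected recaptures E[R] = M·C / N.
E[R] = 7655 × 4442 / 24654 = 34003510 / 24654 ≈ 1379.2 → 1379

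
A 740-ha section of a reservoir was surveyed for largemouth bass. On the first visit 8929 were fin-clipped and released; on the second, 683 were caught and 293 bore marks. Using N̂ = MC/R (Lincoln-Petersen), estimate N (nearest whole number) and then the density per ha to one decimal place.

N̂ = 8929·683/293 = 6098507/293 ≈ 20814.0 → 20814
Density = N̂ / area = 20814 / 740 ≈ 28.13 → 28.1 per ha

density ≈ 28.1 largemouth bass per ha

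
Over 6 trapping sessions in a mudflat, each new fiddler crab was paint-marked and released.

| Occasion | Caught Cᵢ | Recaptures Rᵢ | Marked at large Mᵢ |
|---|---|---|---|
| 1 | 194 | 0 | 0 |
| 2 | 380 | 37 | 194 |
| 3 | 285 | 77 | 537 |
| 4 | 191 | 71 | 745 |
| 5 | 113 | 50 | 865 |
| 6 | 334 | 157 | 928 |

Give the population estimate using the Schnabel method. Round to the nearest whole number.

Σ MᵢCᵢ = 0·194 + 194·380 + 537·285 + 745·191 + 865·113 + 928·334 = 0 + 73720 + 153045 + 142295 + 97745 + 309952 = 776757
Σ Rᵢ = 0 + 37 + 77 + 71 + 50 + 157 = 392
N̂ = 776757 / 392 ≈ 1981.5 → 1982

N ≈ 1982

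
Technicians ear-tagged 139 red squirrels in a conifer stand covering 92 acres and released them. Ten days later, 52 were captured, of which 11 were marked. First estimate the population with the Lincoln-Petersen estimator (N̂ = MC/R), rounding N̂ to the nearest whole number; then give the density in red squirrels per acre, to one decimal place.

density ≈ 7.1 red squirrels per acre

N̂ = 139·52/11 = 7228/11 ≈ 657.1 → 657
Density = N̂ / area = 657 / 92 ≈ 7.14 → 7.1 per acre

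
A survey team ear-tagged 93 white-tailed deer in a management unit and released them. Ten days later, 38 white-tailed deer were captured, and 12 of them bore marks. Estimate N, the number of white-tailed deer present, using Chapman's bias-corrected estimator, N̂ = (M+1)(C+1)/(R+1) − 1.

N = 281

N̂ = (93+1)(38+1)/(12+1) − 1 = 94·39/13 − 1
= 3666/13 − 1 = 282 − 1 = 281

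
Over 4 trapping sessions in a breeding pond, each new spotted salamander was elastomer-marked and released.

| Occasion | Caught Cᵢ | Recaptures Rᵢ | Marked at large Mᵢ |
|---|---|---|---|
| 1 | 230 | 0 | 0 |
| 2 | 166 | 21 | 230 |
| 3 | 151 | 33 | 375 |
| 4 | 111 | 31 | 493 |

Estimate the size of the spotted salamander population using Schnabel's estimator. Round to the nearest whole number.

Σ MᵢCᵢ = 0·230 + 230·166 + 375·151 + 493·111 = 0 + 38180 + 56625 + 54723 = 149528
Σ Rᵢ = 0 + 21 + 33 + 31 = 85
N̂ = 149528 / 85 ≈ 1759.2 → 1759

N ≈ 1759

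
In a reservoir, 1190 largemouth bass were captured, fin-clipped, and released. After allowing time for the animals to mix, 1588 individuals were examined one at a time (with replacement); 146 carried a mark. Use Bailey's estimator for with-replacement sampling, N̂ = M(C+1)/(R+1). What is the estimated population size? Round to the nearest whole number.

N ≈ 12,863

N̂ = 1190·(1588+1)/(146+1) = 1190·1589/147 = 1890910/147 ≈ 12863.3 → 12863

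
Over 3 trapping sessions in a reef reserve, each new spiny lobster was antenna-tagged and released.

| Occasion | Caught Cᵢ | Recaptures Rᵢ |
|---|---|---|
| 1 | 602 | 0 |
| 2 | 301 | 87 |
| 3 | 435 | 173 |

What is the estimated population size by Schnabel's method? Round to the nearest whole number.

N ≈ 2062

Marked at large before each occasion: Mᵢ = Σⱼ<ᵢ (Cⱼ − Rⱼ) → M1=0, M2=602, M3=816
Σ MᵢCᵢ = 0·602 + 602·301 + 816·435 = 0 + 181202 + 354960 = 536162
Σ Rᵢ = 0 + 87 + 173 = 260
N̂ = 536162 / 260 ≈ 2062.2 → 2062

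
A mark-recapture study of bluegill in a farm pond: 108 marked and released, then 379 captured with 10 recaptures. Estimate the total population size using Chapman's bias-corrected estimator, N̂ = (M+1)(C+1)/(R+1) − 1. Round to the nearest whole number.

N ≈ 3764

N̂ = (108+1)(379+1)/(10+1) − 1 = 109·380/11 − 1
= 41420/11 − 1 ≈ 3765.45 − 1 ≈ 3764.45 → 3764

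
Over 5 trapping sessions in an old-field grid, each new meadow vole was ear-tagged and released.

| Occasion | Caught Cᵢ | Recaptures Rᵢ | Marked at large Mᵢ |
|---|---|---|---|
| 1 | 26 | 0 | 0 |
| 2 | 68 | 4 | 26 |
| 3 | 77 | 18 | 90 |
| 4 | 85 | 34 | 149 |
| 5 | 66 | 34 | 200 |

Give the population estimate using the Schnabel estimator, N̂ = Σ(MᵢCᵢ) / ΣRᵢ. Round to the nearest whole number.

N ≈ 384

Σ MᵢCᵢ = 0·26 + 26·68 + 90·77 + 149·85 + 200·66 = 0 + 1768 + 6930 + 12665 + 13200 = 34563
Σ Rᵢ = 0 + 4 + 18 + 34 + 34 = 90
N̂ = 34563 / 90 ≈ 384.0 → 384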